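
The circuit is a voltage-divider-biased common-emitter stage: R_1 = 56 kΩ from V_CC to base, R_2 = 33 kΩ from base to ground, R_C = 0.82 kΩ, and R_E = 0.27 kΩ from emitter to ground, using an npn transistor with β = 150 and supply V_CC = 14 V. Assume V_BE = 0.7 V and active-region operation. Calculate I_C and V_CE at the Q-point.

I_C ≈ 11 mA, V_CE ≈ 2 V

Thevenize the base divider: V_Th = V_CC·R_2/(R_1+R_2) = 14×33/89 = 5.19 V, R_Th = R_1‖R_2 = 20.8 kΩ.
Base-emitter loop: V_Th = I_B·R_Th + V_BE + (β+1)I_B·R_E, so I_B = (5.19 − 0.7) / (20.8 + 151×0.27) = 0.073 mA.
I_C = β·I_B = 150×0.073 = 10.9 mA, and I_E = (β+1)I_B = 11 mA.
V_CE = V_CC − I_C·R_C − I_E·R_E = 14 − 10.9×0.82 − 11×0.27 = 2.05 V.
V_CE = 2.05 V > 0.2 V confirms active-region operation.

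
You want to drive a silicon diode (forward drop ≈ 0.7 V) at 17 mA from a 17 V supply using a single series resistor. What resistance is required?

R ≈ 0.96 kΩ

The resistor drops V_S − V_D = 17 − 0.7 = 16.3 V at 17 mA.
R = 16.3 V / 17 mA = 0.959 kΩ.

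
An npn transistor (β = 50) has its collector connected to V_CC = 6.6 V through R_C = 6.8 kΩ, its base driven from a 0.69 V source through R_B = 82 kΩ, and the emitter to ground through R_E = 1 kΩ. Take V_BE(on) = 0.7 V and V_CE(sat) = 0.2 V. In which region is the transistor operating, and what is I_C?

cutoff; I_C ≈ 0

V_BB = 0.69 V ≤ V_BE(on) = 0.7 V, so the base-emitter junction is not forward biased.
The transistor is in cutoff: I_B = I_C = 0.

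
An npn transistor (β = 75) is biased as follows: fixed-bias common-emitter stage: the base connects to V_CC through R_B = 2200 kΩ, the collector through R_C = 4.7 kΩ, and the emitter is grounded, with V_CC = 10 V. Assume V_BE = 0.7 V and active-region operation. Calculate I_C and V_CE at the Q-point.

I_C ≈ 0.32 mA, V_CE ≈ 8.5 V

Base loop: V_CC = I_B·R_B + V_BE, so I_B = (10 − 0.7)/2200 kΩ = 0.00423 mA.
In the active region I_C = β·I_B = 75 × 0.00423 = 0.317 mA.
Collector loop: V_CE = V_CC − I_C·R_C = 10 − 0.317×4.7 = 8.51 V.
Since V_CE = 8.51 V > V_CE(sat) ≈ 0.2 V, the transistor is in the active region as assumed.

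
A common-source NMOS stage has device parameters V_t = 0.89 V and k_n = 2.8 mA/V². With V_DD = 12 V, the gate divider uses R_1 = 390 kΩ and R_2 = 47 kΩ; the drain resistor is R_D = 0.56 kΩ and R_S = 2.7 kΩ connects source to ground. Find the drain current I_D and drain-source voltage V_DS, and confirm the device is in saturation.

I_D ≈ 0.067 mA, V_DS ≈ 12 V

V_G = V_DD·R_2/(R_1+R_2) = 12×47/437 = 1.29 V.
Assume saturation: I_D = (k_n/2)(V_GS − V_t)² with V_GS = V_G − I_D·R_S = 1.29 − 2.7·I_D.
Substituting gives 10.2·I_D² − 4.03·I_D + 0.225 = 0, with roots I_D = 0.0672 or 0.328 mA.
The root I_D = 0.328 mA gives V_GS = 0.406 V ≤ V_t, so take I_D = 0.0672 mA.
Then V_GS = 1.11 V and V_DS = V_DD − I_D(R_D+R_S) = 12 − 0.0672×3.26 = 11.8 V.
Saturation requires V_DS ≥ V_GS − V_t = 0.219 V; 11.8 ≥ 0.219 ✓.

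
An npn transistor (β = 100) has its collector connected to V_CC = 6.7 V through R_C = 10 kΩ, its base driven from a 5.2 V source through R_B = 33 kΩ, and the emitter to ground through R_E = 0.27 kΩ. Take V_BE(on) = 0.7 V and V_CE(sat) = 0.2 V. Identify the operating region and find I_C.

Assume active: I_B = (5.2 − 0.7)/(33 + 101×0.27) = 0.0747 mA, I_C = β·I_B = 7.47 mA.
Then V_CE = 6.7 − 7.47×10 − 7.54×0.27 = -70 V < 0.2 V — the active assumption fails.
Re-solve with V_CE = 0.2 V. KCL at the emitter: V_E/R_E = (V_BB−0.7−V_E)/R_B + (V_CC−0.2−V_E)/R_C, giving V_E = 0.205 V.
I_C = (V_CC − 0.2 − V_E)/R_C = (6.5 − 0.205)/10 = 0.629 mA.
Check: I_B = (4.5 − 0.205)/33 = 0.13 mA, and β·I_B = 13 mA > I_C, confirming saturation.

saturation; I_C ≈ 0.63 mA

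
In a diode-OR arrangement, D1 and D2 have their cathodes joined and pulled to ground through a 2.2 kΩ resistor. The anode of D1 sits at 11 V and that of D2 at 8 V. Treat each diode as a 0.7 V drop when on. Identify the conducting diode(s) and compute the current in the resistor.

Assume both conduct. Then node N would need to be at both 11−0.7 = 10.3 V and 8−0.7 = 7.3 V, which is impossible.
Assume only D1 conducts: V_N = 11 − 0.7 = 10.3 V, so I_R = 10.3/2.2 = 4.68 mA.
Check D2: its anode-to-cathode voltage is 8 − 10.3 = -2.3 V < 0.7 V, so it is off. The assumption is consistent.

Only D1 conducts; I_R ≈ 4.7 mA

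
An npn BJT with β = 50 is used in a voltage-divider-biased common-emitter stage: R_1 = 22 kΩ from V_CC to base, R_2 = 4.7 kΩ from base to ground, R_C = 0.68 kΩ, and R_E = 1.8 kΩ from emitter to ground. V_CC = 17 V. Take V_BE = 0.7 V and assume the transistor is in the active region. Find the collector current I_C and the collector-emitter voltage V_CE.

I_C ≈ 1.2 mA, V_CE ≈ 14 V

Thevenize the base divider: V_Th = V_CC·R_2/(R_1+R_2) = 17×4.7/26.7 = 2.99 V, R_Th = R_1‖R_2 = 3.87 kΩ.
Base-emitter loop: V_Th = I_B·R_Th + V_BE + (β+1)I_B·R_E, so I_B = (2.99 − 0.7) / (3.87 + 51×1.8) = 0.024 mA.
I_C = β·I_B = 50×0.024 = 1.2 mA, and I_E = (β+1)I_B = 1.22 mA.
V_CE = V_CC − I_C·R_C − I_E·R_E = 17 − 1.2×0.68 − 1.22×1.8 = 14 V.
V_CE = 14 V > 0.2 V confirms active-region operation.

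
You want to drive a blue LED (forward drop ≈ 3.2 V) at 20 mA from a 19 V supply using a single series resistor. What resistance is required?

The resistor drops V_S − V_D = 19 − 3.2 = 15.8 V at 20 mA.
R = 15.8 V / 20 mA = 0.79 kΩ.

R ≈ 0.79 kΩ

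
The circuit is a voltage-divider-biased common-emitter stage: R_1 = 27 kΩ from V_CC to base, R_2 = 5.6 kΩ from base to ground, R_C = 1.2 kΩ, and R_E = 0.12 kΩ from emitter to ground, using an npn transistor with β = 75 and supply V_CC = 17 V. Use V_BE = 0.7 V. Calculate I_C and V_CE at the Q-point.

Thevenize the base divider: V_Th = V_CC·R_2/(R_1+R_2) = 17×5.6/32.6 = 2.92 V, R_Th = R_1‖R_2 = 4.64 kΩ.
Base-emitter loop: V_Th = I_B·R_Th + V_BE + (β+1)I_B·R_E, so I_B = (2.92 − 0.7) / (4.64 + 76×0.12) = 0.161 mA.
I_C = β·I_B = 75×0.161 = 12.1 mA, and I_E = (β+1)I_B = 12.3 mA.
V_CE = V_CC − I_C·R_C − I_E·R_E = 17 − 12.1×1.2 − 12.3×0.12 = 1 V.
V_CE = 1 V > 0.2 V confirms active-region operation.

I_C ≈ 12 mA, V_CE ≈ 1 V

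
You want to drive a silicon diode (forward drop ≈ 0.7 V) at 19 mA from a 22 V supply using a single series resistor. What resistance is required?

The resistor drops V_S − V_D = 22 − 0.7 = 21.3 V at 19 mA.
R = 21.3 V / 19 mA = 1.12 kΩ.

R ≈ 1.1 kΩ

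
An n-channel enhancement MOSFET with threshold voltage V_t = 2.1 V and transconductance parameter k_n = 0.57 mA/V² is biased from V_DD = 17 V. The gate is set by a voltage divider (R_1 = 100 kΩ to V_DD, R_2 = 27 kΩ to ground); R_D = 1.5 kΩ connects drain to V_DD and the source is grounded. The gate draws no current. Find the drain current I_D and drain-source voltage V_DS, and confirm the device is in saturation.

V_G = V_DD·R_2/(R_1+R_2) = 17×27/127 = 3.61 V. With the source grounded, V_GS = V_G = 3.61 V.
Assume saturation: I_D = (k_n/2)(V_GS − V_t)² = (0.57/2)×(3.61 − 2.1)² = 0.285×1.51² = 0.653 mA.
V_DS = V_DD − I_D·R_D = 17 − 0.653×1.5 = 16 V.
Saturation requires V_DS ≥ V_GS − V_t = 1.51 V; 16 ≥ 1.51 ✓.

I_D ≈ 0.65 mA, V_DS ≈ 16 V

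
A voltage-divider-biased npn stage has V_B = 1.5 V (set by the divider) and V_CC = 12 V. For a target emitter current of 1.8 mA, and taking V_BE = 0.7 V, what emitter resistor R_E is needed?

V_E = V_B − V_BE = 1.5 − 0.7 = 0.8 V.
R_E = V_E / I_E = 0.8 / 1.8 = 0.444 kΩ.

R_E ≈ 0.44 kΩ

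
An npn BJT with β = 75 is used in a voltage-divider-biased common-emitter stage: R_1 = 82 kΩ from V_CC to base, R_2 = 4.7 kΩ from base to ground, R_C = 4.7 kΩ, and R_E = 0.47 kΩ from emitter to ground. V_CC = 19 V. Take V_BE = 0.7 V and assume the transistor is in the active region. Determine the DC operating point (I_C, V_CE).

Thevenize the base divider: V_Th = V_CC·R_2/(R_1+R_2) = 19×4.7/86.7 = 1.03 V, R_Th = R_1‖R_2 = 4.45 kΩ.
Base-emitter loop: V_Th = I_B·R_Th + V_BE + (β+1)I_B·R_E, so I_B = (1.03 − 0.7) / (4.45 + 76×0.47) = 0.00822 mA.
I_C = β·I_B = 75×0.00822 = 0.616 mA, and I_E = (β+1)I_B = 0.624 mA.
V_CE = V_CC − I_C·R_C − I_E·R_E = 19 − 0.616×4.7 − 0.624×0.47 = 15.8 V.
V_CE = 15.8 V > 0.2 V confirms active-region operation.

I_C ≈ 0.62 mA, V_CE ≈ 16 V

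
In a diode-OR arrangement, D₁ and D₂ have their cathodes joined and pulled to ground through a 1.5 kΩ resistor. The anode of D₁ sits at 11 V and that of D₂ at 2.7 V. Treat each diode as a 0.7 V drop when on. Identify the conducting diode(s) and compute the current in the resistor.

Assume both conduct. Then node N would need to be at both 11−0.7 = 10.3 V and 2.7−0.7 = 2 V, which is impossible.
Assume only D₁ conducts: V_N = 11 − 0.7 = 10.3 V, so I_R = 10.3/1.5 = 6.87 mA.
Check D₂: its anode-to-cathode voltage is 2.7 − 10.3 = -7.6 V < 0.7 V, so it is off. The assumption is consistent.

Only D₁ conducts; I_R ≈ 6.9 mA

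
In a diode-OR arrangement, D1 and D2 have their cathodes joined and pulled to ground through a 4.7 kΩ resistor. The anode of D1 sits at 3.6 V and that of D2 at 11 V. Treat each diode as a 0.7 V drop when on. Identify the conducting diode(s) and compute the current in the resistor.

Assume both conduct. Then node N would need to be at both 3.6−0.7 = 2.9 V and 11−0.7 = 10.3 V, which is impossible.
Assume only D2 conducts: V_N = 11 − 0.7 = 10.3 V, so I_R = 10.3/4.7 = 2.19 mA.
Check D1: its anode-to-cathode voltage is 3.6 − 10.3 = -6.7 V < 0.7 V, so it is off. The assumption is consistent.

Only D2 conducts; I_R ≈ 2.2 mA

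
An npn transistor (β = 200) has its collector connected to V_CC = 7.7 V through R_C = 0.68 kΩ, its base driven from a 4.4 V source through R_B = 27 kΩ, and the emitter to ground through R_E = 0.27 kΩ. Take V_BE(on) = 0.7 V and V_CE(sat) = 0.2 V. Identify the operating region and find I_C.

saturation; I_C ≈ 7.9 mA

Assume active: I_B = (4.4 − 0.7)/(27 + 201×0.27) = 0.0455 mA, I_C = β·I_B = 9.11 mA.
Then V_CE = 7.7 − 9.11×0.68 − 9.15×0.27 = -0.962 V < 0.2 V — the active assumption fails.
Re-solve with V_CE = 0.2 V. KCL at the emitter: V_E/R_E = (V_BB−0.7−V_E)/R_B + (V_CC−0.2−V_E)/R_C, giving V_E = 2.14 V.
I_C = (V_CC − 0.2 − V_E)/R_C = (7.5 − 2.14)/0.68 = 7.88 mA.
Check: I_B = (3.7 − 2.14)/27 = 0.0577 mA, and β·I_B = 11.5 mA > I_C, confirming saturation.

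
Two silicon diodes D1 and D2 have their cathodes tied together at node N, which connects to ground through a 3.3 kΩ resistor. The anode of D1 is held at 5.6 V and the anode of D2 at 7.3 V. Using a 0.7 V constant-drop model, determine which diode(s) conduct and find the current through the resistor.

Assume both conduct. Then node N would need to be at both 5.6−0.7 = 4.9 V and 7.3−0.7 = 6.6 V, which is impossible.
Assume only D2 conducts: V_N = 7.3 − 0.7 = 6.6 V, so I_R = 6.6/3.3 = 2 mA.
Check D1: its anode-to-cathode voltage is 5.6 − 6.6 = -1 V < 0.7 V, so it is off. The assumption is consistent.

Only D2 conducts; I_R ≈ 2 mA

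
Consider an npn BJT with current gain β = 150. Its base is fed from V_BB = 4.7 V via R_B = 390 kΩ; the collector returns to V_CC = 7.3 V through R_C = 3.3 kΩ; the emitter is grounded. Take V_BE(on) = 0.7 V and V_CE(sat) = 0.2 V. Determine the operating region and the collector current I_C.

active; I_C ≈ 1.5 mA

Assume active. Base-emitter loop: I_B = (V_BB − V_BE)/R_B = (4.7 − 0.7)/390 = 0.0103 mA.
I_C = β·I_B = 150×0.0103 = 1.54 mA.
V_CE = V_CC − I_C·R_C = 7.3 − 1.54×3.3 = 2.22 V > V_CE(sat), so the active-region assumption holds.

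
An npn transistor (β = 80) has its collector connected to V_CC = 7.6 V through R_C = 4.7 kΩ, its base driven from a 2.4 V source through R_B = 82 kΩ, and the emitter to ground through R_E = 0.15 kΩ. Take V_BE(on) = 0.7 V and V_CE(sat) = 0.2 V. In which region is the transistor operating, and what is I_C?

Assume active. Base-emitter loop: I_B = (V_BB − V_BE)/(R_B + (β+1)R_E) = (2.4 − 0.7)/(82 + 81×0.15) = 0.0181 mA.
I_C = β·I_B = 80×0.0181 = 1.44 mA.
V_CE = V_CC − I_C·R_C − I_E·R_E = 7.6 − 1.44×4.7 − 1.46×0.15 = 0.591 V > V_CE(sat), so the active-region assumption holds.

active; I_C ≈ 1.4 mA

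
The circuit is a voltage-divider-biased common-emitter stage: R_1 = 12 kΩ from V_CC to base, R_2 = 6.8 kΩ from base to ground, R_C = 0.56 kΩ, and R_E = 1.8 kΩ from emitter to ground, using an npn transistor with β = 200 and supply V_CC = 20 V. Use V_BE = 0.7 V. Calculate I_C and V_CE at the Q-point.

I_C ≈ 3.6 mA, V_CE ≈ 12 V

Thevenize the base divider: V_Th = V_CC·R_2/(R_1+R_2) = 20×6.8/18.8 = 7.23 V, R_Th = R_1‖R_2 = 4.34 kΩ.
Base-emitter loop: V_Th = I_B·R_Th + V_BE + (β+1)I_B·R_E, so I_B = (7.23 − 0.7) / (4.34 + 201×1.8) = 0.0178 mA.
I_C = β·I_B = 200×0.0178 = 3.57 mA, and I_E = (β+1)I_B = 3.59 mA.
V_CE = V_CC − I_C·R_C − I_E·R_E = 20 − 3.57×0.56 − 3.59×1.8 = 11.5 V.
V_CE = 11.5 V > 0.2 V confirms active-region operation.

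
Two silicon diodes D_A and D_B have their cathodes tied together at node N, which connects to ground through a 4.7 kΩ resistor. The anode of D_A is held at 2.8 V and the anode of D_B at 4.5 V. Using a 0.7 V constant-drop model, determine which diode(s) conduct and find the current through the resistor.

Assume both conduct. Then node N would need to be at both 2.8−0.7 = 2.1 V and 4.5−0.7 = 3.8 V, which is impossible.
Assume only D_B conducts: V_N = 4.5 − 0.7 = 3.8 V, so I_R = 3.8/4.7 = 0.809 mA.
Check D_A: its anode-to-cathode voltage is 2.8 − 3.8 = -1 V < 0.7 V, so it is off. The assumption is consistent.

Only D_B conducts; I_R ≈ 0.81 mA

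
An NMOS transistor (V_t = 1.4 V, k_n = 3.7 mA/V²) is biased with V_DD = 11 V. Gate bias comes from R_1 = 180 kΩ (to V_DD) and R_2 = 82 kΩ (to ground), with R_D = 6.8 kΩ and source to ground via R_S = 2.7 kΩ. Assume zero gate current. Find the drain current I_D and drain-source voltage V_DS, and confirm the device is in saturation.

I_D ≈ 0.55 mA, V_DS ≈ 5.7 V

V_G = V_DD·R_2/(R_1+R_2) = 11×82/262 = 3.44 V.
Assume saturation: I_D = (k_n/2)(V_GS − V_t)² with V_GS = V_G − I_D·R_S = 3.44 − 2.7·I_D.
Substituting gives 13.5·I_D² − 21.4·I_D + 7.72 = 0, with roots I_D = 0.554 or 1.03 mA.
The root I_D = 1.03 mA gives V_GS = 0.653 V ≤ V_t, so take I_D = 0.554 mA.
Then V_GS = 1.95 V and V_DS = V_DD − I_D(R_D+R_S) = 11 − 0.554×9.5 = 5.74 V.
Saturation requires V_DS ≥ V_GS − V_t = 0.547 V; 5.74 ≥ 0.547 ✓.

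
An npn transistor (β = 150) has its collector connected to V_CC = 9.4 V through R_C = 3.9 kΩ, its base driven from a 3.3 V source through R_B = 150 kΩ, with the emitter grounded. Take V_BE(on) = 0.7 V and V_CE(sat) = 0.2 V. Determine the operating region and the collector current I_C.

Assume active: I_B = (3.3 − 0.7)/150 = 0.0173 mA, giving I_C = β·I_B = 2.6 mA.
But then V_CE = 9.4 − 2.6×3.9 = -0.74 V < V_CE(sat) = 0.2 V — impossible in the active region.
So the transistor is saturated. With V_CE = 0.2 V, I_C = (V_CC − 0.2)/R_C = 9.2/3.9 = 2.36 mA.
Check: β·I_B = 2.6 mA > I_C = 2.36 mA, confirming saturation.

saturation; I_C ≈ 2.4 mA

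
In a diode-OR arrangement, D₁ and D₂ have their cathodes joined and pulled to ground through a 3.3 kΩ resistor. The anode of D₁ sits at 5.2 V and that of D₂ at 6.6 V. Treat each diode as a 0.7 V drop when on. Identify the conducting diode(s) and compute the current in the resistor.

Only D₂ conducts; I_R ≈ 1.8 mA

Assume both conduct. Then node N would need to be at both 5.2−0.7 = 4.5 V and 6.6−0.7 = 5.9 V, which is impossible.
Assume only D₂ conducts: V_N = 6.6 − 0.7 = 5.9 V, so I_R = 5.9/3.3 = 1.79 mA.
Check D₁: its anode-to-cathode voltage is 5.2 − 5.9 = -0.7 V < 0.7 V, so it is off. The assumption is consistent.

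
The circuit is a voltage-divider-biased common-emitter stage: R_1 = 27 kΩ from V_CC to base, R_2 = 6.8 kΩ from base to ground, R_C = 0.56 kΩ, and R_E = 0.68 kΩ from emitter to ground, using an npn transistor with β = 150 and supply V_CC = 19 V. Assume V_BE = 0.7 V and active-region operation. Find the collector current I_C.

Thevenize the base divider: V_Th = V_CC·R_2/(R_1+R_2) = 19×6.8/33.8 = 3.82 V, R_Th = R_1‖R_2 = 5.43 kΩ.
Base-emitter loop: V_Th = I_B·R_Th + V_BE + (β+1)I_B·R_E, so I_B = (3.82 − 0.7) / (5.43 + 151×0.68) = 0.0289 mA.
I_C = β·I_B = 150×0.0289 = 4.33 mA, and I_E = (β+1)I_B = 4.36 mA.
V_CE = V_CC − I_C·R_C − I_E·R_E = 19 − 4.33×0.56 − 4.36×0.68 = 13.6 V.
V_CE = 13.6 V > 0.2 V confirms active-region operation.

I_C ≈ 4.3 mA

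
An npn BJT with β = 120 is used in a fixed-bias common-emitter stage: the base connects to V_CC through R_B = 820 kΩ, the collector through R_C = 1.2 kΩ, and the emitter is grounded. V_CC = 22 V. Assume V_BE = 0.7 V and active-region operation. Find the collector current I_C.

Base loop: V_CC = I_B·R_B + V_BE, so I_B = (22 − 0.7)/820 kΩ = 0.026 mA.
In the active region I_C = β·I_B = 120 × 0.026 = 3.12 mA.
Collector loop: V_CE = V_CC − I_C·R_C = 22 − 3.12×1.2 = 18.3 V.
Since V_CE = 18.3 V > V_CE(sat) ≈ 0.2 V, the transistor is in the active region as assumed.

I_C ≈ 3.1 mA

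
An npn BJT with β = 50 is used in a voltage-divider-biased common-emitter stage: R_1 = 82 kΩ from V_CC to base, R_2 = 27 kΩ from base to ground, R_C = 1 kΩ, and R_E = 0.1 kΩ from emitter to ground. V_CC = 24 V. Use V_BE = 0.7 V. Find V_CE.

Thevenize the base divider: V_Th = V_CC·R_2/(R_1+R_2) = 24×27/109 = 5.94 V, R_Th = R_1‖R_2 = 20.3 kΩ.
Base-emitter loop: V_Th = I_B·R_Th + V_BE + (β+1)I_B·R_E, so I_B = (5.94 − 0.7) / (20.3 + 51×0.1) = 0.206 mA.
I_C = β·I_B = 50×0.206 = 10.3 mA, and I_E = (β+1)I_B = 10.5 mA.
V_CE = V_CC − I_C·R_C − I_E·R_E = 24 − 10.3×1 − 10.5×0.1 = 12.6 V.
V_CE = 12.6 V > 0.2 V confirms active-region operation.

V_CE ≈ 13 V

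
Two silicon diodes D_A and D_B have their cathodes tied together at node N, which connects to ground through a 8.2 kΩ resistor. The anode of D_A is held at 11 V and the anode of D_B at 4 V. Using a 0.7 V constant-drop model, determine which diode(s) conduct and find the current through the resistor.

Only D_A conducts; I_R ≈ 1.3 mA

Assume both conduct. Then node N would need to be at both 11−0.7 = 10.3 V and 4−0.7 = 3.3 V, which is impossible.
Assume only D_A conducts: V_N = 11 − 0.7 = 10.3 V, so I_R = 10.3/8.2 = 1.26 mA.
Check D_B: its anode-to-cathode voltage is 4 − 10.3 = -6.3 V < 0.7 V, so it is off. The assumption is consistent.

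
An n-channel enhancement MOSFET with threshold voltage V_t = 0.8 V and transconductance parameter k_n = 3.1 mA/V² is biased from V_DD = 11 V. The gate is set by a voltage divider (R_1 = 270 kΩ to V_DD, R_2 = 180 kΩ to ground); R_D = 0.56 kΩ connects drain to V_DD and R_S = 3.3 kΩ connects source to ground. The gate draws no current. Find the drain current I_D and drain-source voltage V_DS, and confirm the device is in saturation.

I_D ≈ 0.86 mA, V_DS ≈ 7.7 V

V_G = V_DD·R_2/(R_1+R_2) = 11×180/450 = 4.4 V.
Assume saturation: I_D = (k_n/2)(V_GS − V_t)² with V_GS = V_G − I_D·R_S = 4.4 − 3.3·I_D.
Substituting gives 16.9·I_D² − 37.8·I_D + 20.1 = 0, with roots I_D = 0.865 or 1.38 mA.
The root I_D = 1.38 mA gives V_GS = -0.142 V ≤ V_t, so take I_D = 0.865 mA.
Then V_GS = 1.55 V and V_DS = V_DD − I_D(R_D+R_S) = 11 − 0.865×3.86 = 7.66 V.
Saturation requires V_DS ≥ V_GS − V_t = 0.747 V; 7.66 ≥ 0.747 ✓.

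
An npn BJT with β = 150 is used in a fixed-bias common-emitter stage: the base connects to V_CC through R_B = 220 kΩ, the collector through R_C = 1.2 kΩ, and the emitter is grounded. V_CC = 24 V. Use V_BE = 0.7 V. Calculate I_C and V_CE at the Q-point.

Base loop: V_CC = I_B·R_B + V_BE, so I_B = (24 − 0.7)/220 kΩ = 0.106 mA.
In the active region I_C = β·I_B = 150 × 0.106 = 15.9 mA.
Collector loop: V_CE = V_CC − I_C·R_C = 24 − 15.9×1.2 = 4.94 V.
Since V_CE = 4.94 V > V_CE(sat) ≈ 0.2 V, the transistor is in the active region as assumed.

I_C ≈ 16 mA, V_CE ≈ 4.9 V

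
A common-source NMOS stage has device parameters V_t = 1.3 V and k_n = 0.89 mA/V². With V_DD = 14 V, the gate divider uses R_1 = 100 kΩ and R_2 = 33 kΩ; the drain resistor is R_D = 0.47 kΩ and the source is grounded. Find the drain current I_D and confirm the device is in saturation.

V_G = V_DD·R_2/(R_1+R_2) = 14×33/133 = 3.47 V. With the source grounded, V_GS = V_G = 3.47 V.
Assume saturation: I_D = (k_n/2)(V_GS − V_t)² = (0.89/2)×(3.47 − 1.3)² = 0.445×2.17² = 2.1 mA.
V_DS = V_DD − I_D·R_D = 14 − 2.1×0.47 = 13 V.
Saturation requires V_DS ≥ V_GS − V_t = 2.17 V; 13 ≥ 2.17 ✓.

I_D ≈ 2.1 mA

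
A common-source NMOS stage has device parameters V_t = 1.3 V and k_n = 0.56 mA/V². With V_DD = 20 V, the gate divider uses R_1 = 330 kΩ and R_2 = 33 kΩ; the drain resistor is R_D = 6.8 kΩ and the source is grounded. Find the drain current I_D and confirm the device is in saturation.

V_G = V_DD·R_2/(R_1+R_2) = 20×33/363 = 1.82 V. With the source grounded, V_GS = V_G = 1.82 V.
Assume saturation: I_D = (k_n/2)(V_GS − V_t)² = (0.56/2)×(1.82 − 1.3)² = 0.28×0.518² = 0.0752 mA.
V_DS = V_DD − I_D·R_D = 20 − 0.0752×6.8 = 19.5 V.
Saturation requires V_DS ≥ V_GS − V_t = 0.518 V; 19.5 ≥ 0.518 ✓.

I_D ≈ 0.075 mA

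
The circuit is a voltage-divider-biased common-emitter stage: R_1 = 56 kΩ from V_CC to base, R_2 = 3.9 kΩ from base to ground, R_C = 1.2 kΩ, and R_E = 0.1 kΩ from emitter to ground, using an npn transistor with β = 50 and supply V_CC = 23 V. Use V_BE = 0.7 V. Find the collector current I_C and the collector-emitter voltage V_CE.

Thevenize the base divider: V_Th = V_CC·R_2/(R_1+R_2) = 23×3.9/59.9 = 1.5 V, R_Th = R_1‖R_2 = 3.65 kΩ.
Base-emitter loop: V_Th = I_B·R_Th + V_BE + (β+1)I_B·R_E, so I_B = (1.5 − 0.7) / (3.65 + 51×0.1) = 0.0912 mA.
I_C = β·I_B = 50×0.0912 = 4.56 mA, and I_E = (β+1)I_B = 4.65 mA.
V_CE = V_CC − I_C·R_C − I_E·R_E = 23 − 4.56×1.2 − 4.65×0.1 = 17.1 V.
V_CE = 17.1 V > 0.2 V confirms active-region operation.

I_C ≈ 4.6 mA, V_CE ≈ 17 V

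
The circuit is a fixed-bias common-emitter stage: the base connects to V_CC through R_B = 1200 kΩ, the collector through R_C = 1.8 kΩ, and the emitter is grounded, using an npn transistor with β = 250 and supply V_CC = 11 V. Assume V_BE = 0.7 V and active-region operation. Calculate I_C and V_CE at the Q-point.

Base loop: V_CC = I_B·R_B + V_BE, so I_B = (11 − 0.7)/1200 kΩ = 0.00858 mA.
In the active region I_C = β·I_B = 250 × 0.00858 = 2.15 mA.
Collector loop: V_CE = V_CC − I_C·R_C = 11 − 2.15×1.8 = 7.14 V.
Since V_CE = 7.14 V > V_CE(sat) ≈ 0.2 V, the transistor is in the active region as assumed.

I_C ≈ 2.1 mA, V_CE ≈ 7.1 V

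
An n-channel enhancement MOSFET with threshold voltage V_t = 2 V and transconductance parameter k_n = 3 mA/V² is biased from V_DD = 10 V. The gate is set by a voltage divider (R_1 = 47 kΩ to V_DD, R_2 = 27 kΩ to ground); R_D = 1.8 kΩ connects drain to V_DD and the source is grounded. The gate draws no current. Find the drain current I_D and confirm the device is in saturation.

V_G = V_DD·R_2/(R_1+R_2) = 10×27/74 = 3.65 V. With the source grounded, V_GS = V_G = 3.65 V.
Assume saturation: I_D = (k_n/2)(V_GS − V_t)² = (3/2)×(3.65 − 2)² = 1.5×1.65² = 4.08 mA.
V_DS = V_DD − I_D·R_D = 10 − 4.08×1.8 = 2.66 V.
Saturation requires V_DS ≥ V_GS − V_t = 1.65 V; 2.66 ≥ 1.65 ✓.

I_D ≈ 4.1 mA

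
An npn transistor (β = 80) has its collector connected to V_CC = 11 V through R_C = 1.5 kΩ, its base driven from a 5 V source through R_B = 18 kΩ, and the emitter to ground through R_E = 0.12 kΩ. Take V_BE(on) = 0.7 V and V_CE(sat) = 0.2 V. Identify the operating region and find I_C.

saturation; I_C ≈ 6.7 mA

Assume active: I_B = (5 − 0.7)/(18 + 81×0.12) = 0.155 mA, I_C = β·I_B = 12.4 mA.
Then V_CE = 11 − 12.4×1.5 − 12.6×0.12 = -9.12 V < 0.2 V — the active assumption fails.
Re-solve with V_CE = 0.2 V. KCL at the emitter: V_E/R_E = (V_BB−0.7−V_E)/R_B + (V_CC−0.2−V_E)/R_C, giving V_E = 0.821 V.
I_C = (V_CC − 0.2 − V_E)/R_C = (10.8 − 0.821)/1.5 = 6.65 mA.
Check: I_B = (4.3 − 0.821)/18 = 0.193 mA, and β·I_B = 15.5 mA > I_C, confirming saturation.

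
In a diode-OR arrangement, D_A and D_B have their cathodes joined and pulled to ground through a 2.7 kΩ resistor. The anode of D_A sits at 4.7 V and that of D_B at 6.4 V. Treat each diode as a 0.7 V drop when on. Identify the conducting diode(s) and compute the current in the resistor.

Assume both conduct. Then node N would need to be at both 4.7−0.7 = 4 V and 6.4−0.7 = 5.7 V, which is impossible.
Assume only D_B conducts: V_N = 6.4 − 0.7 = 5.7 V, so I_R = 5.7/2.7 = 2.11 mA.
Check D_A: its anode-to-cathode voltage is 4.7 − 5.7 = -1 V < 0.7 V, so it is off. The assumption is consistent.

Only D_B conducts; I_R ≈ 2.1 mA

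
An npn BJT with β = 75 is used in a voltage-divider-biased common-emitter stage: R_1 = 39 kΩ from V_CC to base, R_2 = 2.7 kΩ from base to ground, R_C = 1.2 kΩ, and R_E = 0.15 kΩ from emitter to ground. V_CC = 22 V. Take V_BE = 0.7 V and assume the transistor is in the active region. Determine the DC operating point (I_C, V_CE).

I_C ≈ 3.9 mA, V_CE ≈ 17 V

Thevenize the base divider: V_Th = V_CC·R_2/(R_1+R_2) = 22×2.7/41.7 = 1.42 V, R_Th = R_1‖R_2 = 2.53 kΩ.
Base-emitter loop: V_Th = I_B·R_Th + V_BE + (β+1)I_B·R_E, so I_B = (1.42 − 0.7) / (2.53 + 76×0.15) = 0.052 mA.
I_C = β·I_B = 75×0.052 = 3.9 mA, and I_E = (β+1)I_B = 3.95 mA.
V_CE = V_CC − I_C·R_C − I_E·R_E = 22 − 3.9×1.2 − 3.95×0.15 = 16.7 V.
V_CE = 16.7 V > 0.2 V confirms active-region operation.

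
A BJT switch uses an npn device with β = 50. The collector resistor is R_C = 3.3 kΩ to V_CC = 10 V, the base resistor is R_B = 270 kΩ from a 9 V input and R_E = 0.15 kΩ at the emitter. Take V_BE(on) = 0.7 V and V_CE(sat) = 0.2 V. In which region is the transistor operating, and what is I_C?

active; I_C ≈ 1.5 mA

Assume active. Base-emitter loop: I_B = (V_BB − V_BE)/(R_B + (β+1)R_E) = (9 − 0.7)/(270 + 51×0.15) = 0.0299 mA.
I_C = β·I_B = 50×0.0299 = 1.49 mA.
V_CE = V_CC − I_C·R_C − I_E·R_E = 10 − 1.49×3.3 − 1.52×0.15 = 4.84 V > V_CE(sat), so the active-region assumption holds.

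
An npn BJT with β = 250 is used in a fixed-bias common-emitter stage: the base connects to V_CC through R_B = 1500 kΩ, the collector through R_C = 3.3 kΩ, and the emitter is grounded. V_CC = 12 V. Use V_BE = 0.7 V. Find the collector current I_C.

I_C ≈ 1.9 mA

Base loop: V_CC = I_B·R_B + V_BE, so I_B = (12 − 0.7)/1500 kΩ = 0.00753 mA.
In the active region I_C = β·I_B = 250 × 0.00753 = 1.88 mA.
Collector loop: V_CE = V_CC − I_C·R_C = 12 − 1.88×3.3 = 5.79 V.
Since V_CE = 5.79 V > V_CE(sat) ≈ 0.2 V, the transistor is in the active region as assumed.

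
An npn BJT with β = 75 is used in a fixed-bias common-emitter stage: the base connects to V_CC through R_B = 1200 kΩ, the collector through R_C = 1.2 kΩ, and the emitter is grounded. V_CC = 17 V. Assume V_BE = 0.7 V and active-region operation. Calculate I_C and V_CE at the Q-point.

I_C ≈ 1 mA, V_CE ≈ 16 V

Base loop: V_CC = I_B·R_B + V_BE, so I_B = (17 − 0.7)/1200 kΩ = 0.0136 mA.
In the active region I_C = β·I_B = 75 × 0.0136 = 1.02 mA.
Collector loop: V_CE = V_CC − I_C·R_C = 17 − 1.02×1.2 = 15.8 V.
Since V_CE = 15.8 V > V_CE(sat) ≈ 0.2 V, the transistor is in the active region as assumed.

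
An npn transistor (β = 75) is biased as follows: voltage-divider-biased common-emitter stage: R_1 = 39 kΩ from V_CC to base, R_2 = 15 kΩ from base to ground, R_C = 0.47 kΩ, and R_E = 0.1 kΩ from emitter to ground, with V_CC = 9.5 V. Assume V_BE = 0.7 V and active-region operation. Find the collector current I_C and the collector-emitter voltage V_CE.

Thevenize the base divider: V_Th = V_CC·R_2/(R_1+R_2) = 9.5×15/54 = 2.64 V, R_Th = R_1‖R_2 = 10.8 kΩ.
Base-emitter loop: V_Th = I_B·R_Th + V_BE + (β+1)I_B·R_E, so I_B = (2.64 − 0.7) / (10.8 + 76×0.1) = 0.105 mA.
I_C = β·I_B = 75×0.105 = 7.89 mA, and I_E = (β+1)I_B = 7.99 mA.
V_CE = V_CC − I_C·R_C − I_E·R_E = 9.5 − 7.89×0.47 − 7.99×0.1 = 4.99 V.
V_CE = 4.99 V > 0.2 V confirms active-region operation.

I_C ≈ 7.9 mA, V_CE ≈ 5 V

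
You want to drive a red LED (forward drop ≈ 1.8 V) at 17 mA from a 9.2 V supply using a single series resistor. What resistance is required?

The resistor drops V_S − V_D = 9.2 − 1.8 = 7.4 V at 17 mA.
R = 7.4 V / 17 mA = 0.435 kΩ.

R ≈ 0.44 kΩ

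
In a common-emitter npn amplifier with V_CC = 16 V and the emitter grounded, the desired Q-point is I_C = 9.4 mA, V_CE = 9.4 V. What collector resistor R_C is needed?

Collector loop: V_CC = I_C·R_C + V_CE.
R_C = (V_CC − V_CE)/I_C = (16 − 9.4)/9.4 = 0.702 kΩ.

R_C ≈ 0.7 kΩ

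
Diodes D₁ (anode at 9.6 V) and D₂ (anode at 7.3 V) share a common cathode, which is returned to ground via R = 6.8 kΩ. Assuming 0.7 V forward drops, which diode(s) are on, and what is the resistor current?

Only D₁ conducts; I_R ≈ 1.3 mA

Assume both conduct. Then node N would need to be at both 9.6−0.7 = 8.9 V and 7.3−0.7 = 6.6 V, which is impossible.
Assume only D₁ conducts: V_N = 9.6 − 0.7 = 8.9 V, so I_R = 8.9/6.8 = 1.31 mA.
Check D₂: its anode-to-cathode voltage is 7.3 − 8.9 = -1.6 V < 0.7 V, so it is off. The assumption is consistent.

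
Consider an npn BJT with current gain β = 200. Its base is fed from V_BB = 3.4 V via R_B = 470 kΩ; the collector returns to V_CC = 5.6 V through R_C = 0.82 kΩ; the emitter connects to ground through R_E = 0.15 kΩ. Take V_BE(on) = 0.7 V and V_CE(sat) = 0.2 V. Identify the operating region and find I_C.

active; I_C ≈ 1.1 mA

Assume active. Base-emitter loop: I_B = (V_BB − V_BE)/(R_B + (β+1)R_E) = (3.4 − 0.7)/(470 + 201×0.15) = 0.0054 mA.
I_C = β·I_B = 200×0.0054 = 1.08 mA.
V_CE = V_CC − I_C·R_C − I_E·R_E = 5.6 − 1.08×0.82 − 1.09×0.15 = 4.55 V > V_CE(sat), so the active-region assumption holds.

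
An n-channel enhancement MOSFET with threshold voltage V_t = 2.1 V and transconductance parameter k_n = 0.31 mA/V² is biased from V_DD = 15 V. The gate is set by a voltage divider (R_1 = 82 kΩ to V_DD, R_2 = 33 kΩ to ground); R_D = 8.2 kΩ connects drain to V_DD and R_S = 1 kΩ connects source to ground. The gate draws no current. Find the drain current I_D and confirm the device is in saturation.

V_G = V_DD·R_2/(R_1+R_2) = 15×33/115 = 4.3 V.
Assume saturation: I_D = (k_n/2)(V_GS − V_t)² with V_GS = V_G − I_D·R_S = 4.3 − 1·I_D.
Substituting gives 0.155·I_D² − 1.68·I_D + 0.753 = 0, with roots I_D = 0.468 or 10.4 mA.
The root I_D = 10.4 mA gives V_GS = -6.09 V ≤ V_t, so take I_D = 0.468 mA.
Then V_GS = 3.84 V and V_DS = V_DD − I_D(R_D+R_S) = 15 − 0.468×9.2 = 10.7 V.
Saturation requires V_DS ≥ V_GS − V_t = 1.74 V; 10.7 ≥ 1.74 ✓.

I_D ≈ 0.47 mA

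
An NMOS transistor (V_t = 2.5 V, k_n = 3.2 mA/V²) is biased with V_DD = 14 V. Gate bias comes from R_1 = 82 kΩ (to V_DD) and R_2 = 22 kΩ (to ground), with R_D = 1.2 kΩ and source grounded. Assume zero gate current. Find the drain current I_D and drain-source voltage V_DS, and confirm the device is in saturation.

I_D ≈ 0.34 mA, V_DS ≈ 14 V

V_G = V_DD·R_2/(R_1+R_2) = 14×22/104 = 2.96 V. With the source grounded, V_GS = V_G = 2.96 V.
Assume saturation: I_D = (k_n/2)(V_GS − V_t)² = (3.2/2)×(2.96 − 2.5)² = 1.6×0.462² = 0.341 mA.
V_DS = V_DD − I_D·R_D = 14 − 0.341×1.2 = 13.6 V.
Saturation requires V_DS ≥ V_GS − V_t = 0.462 V; 13.6 ≥ 0.462 ✓.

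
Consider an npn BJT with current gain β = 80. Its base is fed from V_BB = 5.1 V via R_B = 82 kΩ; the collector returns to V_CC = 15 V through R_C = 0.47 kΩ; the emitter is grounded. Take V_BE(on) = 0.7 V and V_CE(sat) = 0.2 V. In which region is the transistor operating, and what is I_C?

Assume active. Base-emitter loop: I_B = (V_BB − V_BE)/R_B = (5.1 − 0.7)/82 = 0.0537 mA.
I_C = β·I_B = 80×0.0537 = 4.29 mA.
V_CE = V_CC − I_C·R_C = 15 − 4.29×0.47 = 13 V > V_CE(sat), so the active-region assumption holds.

active; I_C ≈ 4.3 mA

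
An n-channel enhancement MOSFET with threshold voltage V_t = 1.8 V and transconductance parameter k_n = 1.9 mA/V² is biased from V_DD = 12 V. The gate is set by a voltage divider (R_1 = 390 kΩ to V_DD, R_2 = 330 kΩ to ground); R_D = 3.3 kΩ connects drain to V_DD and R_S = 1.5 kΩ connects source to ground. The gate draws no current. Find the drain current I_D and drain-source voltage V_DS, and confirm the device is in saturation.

I_D ≈ 1.6 mA, V_DS ≈ 4.3 V

V_G = V_DD·R_2/(R_1+R_2) = 12×330/720 = 5.5 V.
Assume saturation: I_D = (k_n/2)(V_GS − V_t)² with V_GS = V_G − I_D·R_S = 5.5 − 1.5·I_D.
Substituting gives 2.14·I_D² − 11.5·I_D + 13 = 0, with roots I_D = 1.6 or 3.8 mA.
The root I_D = 3.8 mA gives V_GS = -0.2 V ≤ V_t, so take I_D = 1.6 mA.
Then V_GS = 3.1 V and V_DS = V_DD − I_D(R_D+R_S) = 12 − 1.6×4.8 = 4.31 V.
Saturation requires V_DS ≥ V_GS − V_t = 1.3 V; 4.31 ≥ 1.3 ✓.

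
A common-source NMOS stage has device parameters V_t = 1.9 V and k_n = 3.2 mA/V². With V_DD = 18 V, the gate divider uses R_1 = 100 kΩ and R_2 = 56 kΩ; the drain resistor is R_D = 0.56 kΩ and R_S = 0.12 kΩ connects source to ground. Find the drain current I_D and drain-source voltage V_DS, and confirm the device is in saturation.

I_D ≈ 14 mA, V_DS ≈ 8.7 V

V_G = V_DD·R_2/(R_1+R_2) = 18×56/156 = 6.46 V.
Assume saturation: I_D = (k_n/2)(V_GS − V_t)² with V_GS = V_G − I_D·R_S = 6.46 − 0.12·I_D.
Substituting gives 0.023·I_D² − 2.75·I_D + 33.3 = 0, with roots I_D = 13.7 or 106 mA.
The root I_D = 106 mA gives V_GS = -6.23 V ≤ V_t, so take I_D = 13.7 mA.
Then V_GS = 4.82 V and V_DS = V_DD − I_D(R_D+R_S) = 18 − 13.7×0.68 = 8.71 V.
Saturation requires V_DS ≥ V_GS − V_t = 2.92 V; 8.71 ≥ 2.92 ✓.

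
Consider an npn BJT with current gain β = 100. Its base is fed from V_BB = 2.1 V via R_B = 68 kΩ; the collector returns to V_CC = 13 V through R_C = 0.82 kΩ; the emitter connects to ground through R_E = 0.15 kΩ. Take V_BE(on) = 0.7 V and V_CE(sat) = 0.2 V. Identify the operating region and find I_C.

active; I_C ≈ 1.7 mA

Assume active. Base-emitter loop: I_B = (V_BB − V_BE)/(R_B + (β+1)R_E) = (2.1 − 0.7)/(68 + 101×0.15) = 0.0168 mA.
I_C = β·I_B = 100×0.0168 = 1.68 mA.
V_CE = V_CC − I_C·R_C − I_E·R_E = 13 − 1.68×0.82 − 1.7×0.15 = 11.4 V > V_CE(sat), so the active-region assumption holds.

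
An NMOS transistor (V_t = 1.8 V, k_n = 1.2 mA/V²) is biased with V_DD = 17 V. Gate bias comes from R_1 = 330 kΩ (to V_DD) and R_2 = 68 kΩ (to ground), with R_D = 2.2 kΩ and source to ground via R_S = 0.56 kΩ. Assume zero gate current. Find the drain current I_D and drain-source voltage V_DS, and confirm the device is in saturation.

I_D ≈ 0.44 mA, V_DS ≈ 16 V

V_G = V_DD·R_2/(R_1+R_2) = 17×68/398 = 2.9 V.
Assume saturation: I_D = (k_n/2)(V_GS − V_t)² with V_GS = V_G − I_D·R_S = 2.9 − 0.56·I_D.
Substituting gives 0.188·I_D² − 1.74·I_D + 0.732 = 0, with roots I_D = 0.441 or 8.82 mA.
The root I_D = 8.82 mA gives V_GS = -2.03 V ≤ V_t, so take I_D = 0.441 mA.
Then V_GS = 2.66 V and V_DS = V_DD − I_D(R_D+R_S) = 17 − 0.441×2.76 = 15.8 V.
Saturation requires V_DS ≥ V_GS − V_t = 0.857 V; 15.8 ≥ 0.857 ✓.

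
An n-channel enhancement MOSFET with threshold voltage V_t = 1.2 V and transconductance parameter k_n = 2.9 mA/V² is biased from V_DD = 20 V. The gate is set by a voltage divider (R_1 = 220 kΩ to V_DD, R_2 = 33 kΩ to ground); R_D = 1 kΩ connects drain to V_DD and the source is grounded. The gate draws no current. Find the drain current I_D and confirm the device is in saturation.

V_G = V_DD·R_2/(R_1+R_2) = 20×33/253 = 2.61 V. With the source grounded, V_GS = V_G = 2.61 V.
Assume saturation: I_D = (k_n/2)(V_GS − V_t)² = (2.9/2)×(2.61 − 1.2)² = 1.45×1.41² = 2.88 mA.
V_DS = V_DD − I_D·R_D = 20 − 2.88×1 = 17.1 V.
Saturation requires V_DS ≥ V_GS − V_t = 1.41 V; 17.1 ≥ 1.41 ✓.

I_D ≈ 2.9 mA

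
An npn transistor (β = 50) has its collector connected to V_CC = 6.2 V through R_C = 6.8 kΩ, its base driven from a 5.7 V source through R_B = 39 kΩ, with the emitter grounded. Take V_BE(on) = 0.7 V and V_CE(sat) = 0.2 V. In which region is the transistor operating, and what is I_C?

saturation; I_C ≈ 0.88 mA

Assume active: I_B = (5.7 − 0.7)/39 = 0.128 mA, giving I_C = β·I_B = 6.41 mA.
But then V_CE = 6.2 − 6.41×6.8 = -37.4 V < V_CE(sat) = 0.2 V — impossible in the active region.
So the transistor is saturated. With V_CE = 0.2 V, I_C = (V_CC − 0.2)/R_C = 6/6.8 = 0.882 mA.
Check: β·I_B = 6.41 mA > I_C = 0.882 mA, confirming saturation.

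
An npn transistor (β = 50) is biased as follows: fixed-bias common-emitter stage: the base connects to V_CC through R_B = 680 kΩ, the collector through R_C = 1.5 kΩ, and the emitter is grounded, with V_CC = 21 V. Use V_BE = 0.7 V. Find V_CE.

V_CE ≈ 19 V

Base loop: V_CC = I_B·R_B + V_BE, so I_B = (21 − 0.7)/680 kΩ = 0.0299 mA.
In the active region I_C = β·I_B = 50 × 0.0299 = 1.49 mA.
Collector loop: V_CE = V_CC − I_C·R_C = 21 − 1.49×1.5 = 18.8 V.
Since V_CE = 18.8 V > V_CE(sat) ≈ 0.2 V, the transistor is in the active region as assumed.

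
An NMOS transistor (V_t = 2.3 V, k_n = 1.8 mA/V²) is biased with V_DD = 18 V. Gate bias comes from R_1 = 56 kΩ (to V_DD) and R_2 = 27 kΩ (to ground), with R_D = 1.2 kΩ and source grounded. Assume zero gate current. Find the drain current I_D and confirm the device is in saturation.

I_D ≈ 11 mA

V_G = V_DD·R_2/(R_1+R_2) = 18×27/83 = 5.86 V. With the source grounded, V_GS = V_G = 5.86 V.
Assume saturation: I_D = (k_n/2)(V_GS − V_t)² = (1.8/2)×(5.86 − 2.3)² = 0.9×3.56² = 11.4 mA.
V_DS = V_DD − I_D·R_D = 18 − 11.4×1.2 = 4.35 V.
Saturation requires V_DS ≥ V_GS − V_t = 3.56 V; 4.35 ≥ 3.56 ✓.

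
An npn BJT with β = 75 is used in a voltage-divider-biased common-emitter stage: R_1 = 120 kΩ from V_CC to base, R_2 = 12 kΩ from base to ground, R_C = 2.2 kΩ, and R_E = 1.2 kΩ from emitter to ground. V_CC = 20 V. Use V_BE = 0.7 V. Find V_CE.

V_CE ≈ 17 V

Thevenize the base divider: V_Th = V_CC·R_2/(R_1+R_2) = 20×12/132 = 1.82 V, R_Th = R_1‖R_2 = 10.9 kΩ.
Base-emitter loop: V_Th = I_B·R_Th + V_BE + (β+1)I_B·R_E, so I_B = (1.82 − 0.7) / (10.9 + 76×1.2) = 0.011 mA.
I_C = β·I_B = 75×0.011 = 0.821 mA, and I_E = (β+1)I_B = 0.832 mA.
V_CE = V_CC − I_C·R_C − I_E·R_E = 20 − 0.821×2.2 − 0.832×1.2 = 17.2 V.
V_CE = 17.2 V > 0.2 V confirms active-region operation.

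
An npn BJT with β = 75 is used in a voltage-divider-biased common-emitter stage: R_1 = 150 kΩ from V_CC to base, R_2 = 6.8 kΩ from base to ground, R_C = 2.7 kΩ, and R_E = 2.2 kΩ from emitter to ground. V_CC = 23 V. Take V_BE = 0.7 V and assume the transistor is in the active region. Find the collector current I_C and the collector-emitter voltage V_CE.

I_C ≈ 0.13 mA, V_CE ≈ 22 V

Thevenize the base divider: V_Th = V_CC·R_2/(R_1+R_2) = 23×6.8/157 = 0.997 V, R_Th = R_1‖R_2 = 6.51 kΩ.
Base-emitter loop: V_Th = I_B·R_Th + V_BE + (β+1)I_B·R_E, so I_B = (0.997 − 0.7) / (6.51 + 76×2.2) = 0.00171 mA.
I_C = β·I_B = 75×0.00171 = 0.128 mA, and I_E = (β+1)I_B = 0.13 mA.
V_CE = V_CC − I_C·R_C − I_E·R_E = 23 − 0.128×2.7 − 0.13×2.2 = 22.4 V.
V_CE = 22.4 V > 0.2 V confirms active-region operation.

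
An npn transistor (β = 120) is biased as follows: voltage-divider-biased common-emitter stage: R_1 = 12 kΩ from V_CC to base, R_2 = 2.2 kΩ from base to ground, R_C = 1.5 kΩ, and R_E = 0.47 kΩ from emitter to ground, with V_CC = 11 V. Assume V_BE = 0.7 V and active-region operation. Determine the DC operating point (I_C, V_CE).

I_C ≈ 2.1 mA, V_CE ≈ 6.9 V

Thevenize the base divider: V_Th = V_CC·R_2/(R_1+R_2) = 11×2.2/14.2 = 1.7 V, R_Th = R_1‖R_2 = 1.86 kΩ.
Base-emitter loop: V_Th = I_B·R_Th + V_BE + (β+1)I_B·R_E, so I_B = (1.7 − 0.7) / (1.86 + 121×0.47) = 0.0171 mA.
I_C = β·I_B = 120×0.0171 = 2.05 mA, and I_E = (β+1)I_B = 2.07 mA.
V_CE = V_CC − I_C·R_C − I_E·R_E = 11 − 2.05×1.5 − 2.07×0.47 = 6.95 V.
V_CE = 6.95 V > 0.2 V confirms active-region operation.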